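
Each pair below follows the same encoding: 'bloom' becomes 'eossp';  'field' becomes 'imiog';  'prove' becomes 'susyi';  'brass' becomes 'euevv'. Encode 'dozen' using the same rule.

Two shifts are in play — +4 for a/e/i/o/u, +3 for every other letter.
On dozen: d(cons)+3=g, o(vowel)+4=s, z(cons)+3=c, e(vowel)+4=i, n(cons)+3=q.

gsciq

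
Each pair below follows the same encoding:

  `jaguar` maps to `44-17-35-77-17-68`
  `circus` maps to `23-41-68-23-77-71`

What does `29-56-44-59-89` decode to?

enjoy

j(#10)→44 and a(#1)→17: differences scale by 3, so n = 3·pos + 14. With a=1..z=26, the number is 3·pos + 14.
Decoding 29-56-44-59-89: 29→(29−14)÷3=5=e, 56→(56−14)÷3=14=n, 44→(44−14)÷3=10=j, 59→(59−14)÷3=15=o, 89→(89−14)÷3=25=y.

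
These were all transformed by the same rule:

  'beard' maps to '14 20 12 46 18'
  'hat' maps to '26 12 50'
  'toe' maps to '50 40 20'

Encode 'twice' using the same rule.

50 56 28 16 20

Each letter becomes 2×(its alphabet position, a=1..z=26) + 10.
For twice: t=20→50, w=23→56, i=9→28, c=3→16, e=5→20.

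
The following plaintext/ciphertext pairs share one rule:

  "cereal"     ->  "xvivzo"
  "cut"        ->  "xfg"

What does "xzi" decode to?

car

Each letter is replaced by its mirror in the alphabet: a↔z, b↔y, c↔x, and so on (the Atbash cipher).
Reversing it on xzi: x↔c, z↔a, i↔r.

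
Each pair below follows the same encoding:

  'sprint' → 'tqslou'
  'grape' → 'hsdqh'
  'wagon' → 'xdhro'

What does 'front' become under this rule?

Vowels shift forward by 3 and consonants shift forward by 1.
For front: f(cons)+1=g, r(cons)+1=s, o(vowel)+3=r, n(cons)+1=o, t(cons)+1=u.

gsrou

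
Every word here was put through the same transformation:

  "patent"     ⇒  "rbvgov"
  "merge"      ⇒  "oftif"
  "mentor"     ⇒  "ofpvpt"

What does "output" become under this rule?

It's a Vigenère-style cipher with numeric key [2,1,2]: position i shifts by key[i mod 3].
On output: o+2=q, u+1=v, t+2=v, p+2=r, u+1=v, t+2=v.

qvvrvv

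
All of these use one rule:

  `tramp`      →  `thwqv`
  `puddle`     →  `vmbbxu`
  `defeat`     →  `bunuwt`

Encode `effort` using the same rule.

unncht

This is an affine cipher: with a=0,…,z=25, each position x becomes (19x+22) mod 26.
For effort: e(4)→19·4+22≡20=u; f(5)→19·5+22≡13=n; f(5)→19·5+22≡13=n; o(14)→19·14+22≡2=c; r(17)→19·17+22≡7=h; t(19)→19·19+22≡19=t (all mod 26).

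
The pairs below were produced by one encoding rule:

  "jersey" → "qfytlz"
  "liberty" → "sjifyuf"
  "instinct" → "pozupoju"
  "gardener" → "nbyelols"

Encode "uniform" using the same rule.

bopgvst

A repeating key of period 2 is used — shifts +7, +1 over and over.
For uniform: u+7=b, n+1=o, i+7=p, f+1=g, o+7=v, r+1=s, m+7=t.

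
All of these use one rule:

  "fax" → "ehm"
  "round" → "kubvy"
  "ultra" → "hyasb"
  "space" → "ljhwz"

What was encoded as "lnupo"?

hinge

Two steps: reverse the string, then apply a Caesar shift of +7.
Reversing it on lnupo: shift back: l−7=e, n−7=g, u−7=n, p−7=i, o−7=h → egnih; then reverse → hinge.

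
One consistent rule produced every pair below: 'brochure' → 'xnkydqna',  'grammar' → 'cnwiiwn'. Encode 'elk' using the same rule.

ahg

Compare letters: b→x is +22, r→n is +22, o→k is +22 — a constant shift. It's a constant shift of +22 (ROT22).
For elk: e+22=a, l+22=h, k+22=g.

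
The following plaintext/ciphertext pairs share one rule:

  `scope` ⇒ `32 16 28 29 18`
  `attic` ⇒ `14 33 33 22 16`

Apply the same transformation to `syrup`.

s is letter #19 and maps to 32: an offset of 13. The number is (letter's place in the alphabet, a=1) + 13.
Applying it to syrup: s=19→32, y=25→38, r=18→31, u=21→34, p=16→29.

32 38 31 34 29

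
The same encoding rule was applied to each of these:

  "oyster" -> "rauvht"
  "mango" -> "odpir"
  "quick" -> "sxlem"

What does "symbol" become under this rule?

The shift depends on letter class: consonant y→a is +2, but vowel o→r is +3. Two shifts are in play — +3 for a/e/i/o/u, +2 for every other letter.
For symbol: s(cons)+2=u, y(cons)+2=a, m(cons)+2=o, b(cons)+2=d, o(vowel)+3=r, l(cons)+2=n.

uaodrn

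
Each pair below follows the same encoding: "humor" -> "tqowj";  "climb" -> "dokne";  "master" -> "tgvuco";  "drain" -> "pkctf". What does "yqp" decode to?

The output letters match the input read backwards, each shifted +2: humor reversed is romuh. The word is reversed, then every letter is shifted forward by 2.
Reversing it on yqp: shift back: y−2=w, q−2=o, p−2=n → won; then reverse → now.

now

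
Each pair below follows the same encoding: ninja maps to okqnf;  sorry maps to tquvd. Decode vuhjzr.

Letter i (0-indexed) is shifted by i+1, so successive shifts are 1, 2, 3, ….
Decoding vuhjzr: v−1=u, u−2=s, h−3=e, j−4=f, z−5=u, r−6=l.

useful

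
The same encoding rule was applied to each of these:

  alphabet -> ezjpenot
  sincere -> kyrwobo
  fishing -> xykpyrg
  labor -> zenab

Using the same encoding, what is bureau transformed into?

ncboec

a(0)→e(4) and l(11)→z(25) fit y≡9x+4 (mod 26); the inverse of 9 mod 26 is 3. Each letter's alphabet position (a=0..z=25) is mapped through 9·x+4 mod 26 — an affine cipher.
For bureau: b(1)→9·1+4≡13=n; u(20)→9·20+4≡2=c; r(17)→9·17+4≡1=b; e(4)→9·4+4≡14=o; a(0)→9·0+4≡4=e; u(20)→9·20+4≡2=c (all mod 26).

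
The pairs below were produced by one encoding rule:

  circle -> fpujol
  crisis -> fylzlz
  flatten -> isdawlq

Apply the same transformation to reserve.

The shifts repeat in a cycle of length 2: positions 0,1,… shift by +3, +7, then the pattern repeats.
Applying it to reserve: r+3=u, e+7=l, s+3=v, e+7=l, r+3=u, v+7=c, e+3=h.

ulvluch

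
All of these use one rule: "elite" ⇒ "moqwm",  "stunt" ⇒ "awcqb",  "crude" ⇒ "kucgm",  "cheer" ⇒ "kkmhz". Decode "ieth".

It's a Vigenère-style cipher with numeric key [8,3]: position i shifts by key[i mod 2].
Undoing it on ieth: i−8=a, e−3=b, t−8=l, h−3=e.

able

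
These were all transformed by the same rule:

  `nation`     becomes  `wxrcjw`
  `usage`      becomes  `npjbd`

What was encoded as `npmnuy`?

The output letters match the input read backwards, each shifted +9: nation reversed is noitan. Read the word backwards and shift each letter +9.
Undoing it on npmnuy: shift back: n−9=e, p−9=g, m−9=d, n−9=e, u−9=l, y−9=p → egdelp; then reverse → pledge.

pledge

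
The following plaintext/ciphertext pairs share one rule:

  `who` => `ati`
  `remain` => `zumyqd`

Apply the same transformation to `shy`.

kte

The output letters match the input read backwards, each shifted +12: who reversed is ohw. The word is reversed, then every letter is shifted forward by 12.
On shy: reverse → yhs; then shift: y+12=k, h+12=t, s+12=e.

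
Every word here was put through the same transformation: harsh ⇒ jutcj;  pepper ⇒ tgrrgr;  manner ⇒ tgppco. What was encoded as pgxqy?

The output letters match the input read backwards, each shifted +2: harsh reversed is hsrah. Read the word backwards and shift each letter +2.
Undoing it on pgxqy: shift back: p−2=n, g−2=e, x−2=v, q−2=o, y−2=w → nevow; then reverse → woven.

woven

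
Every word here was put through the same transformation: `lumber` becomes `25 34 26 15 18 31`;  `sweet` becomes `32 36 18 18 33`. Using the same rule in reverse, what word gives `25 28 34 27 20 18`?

lounge

l is letter #12 and maps to 25: an offset of 13. Letters become their 1-based position plus 13 (so a→14, b→15, …).
Decoding 25 28 34 27 20 18: 25→(25−13)÷1=12=l, 28→(28−13)÷1=15=o, 34→(34−13)÷1=21=u, 27→(27−13)÷1=14=n, 20→(20−13)÷1=7=g, 18→(18−13)÷1=5=e.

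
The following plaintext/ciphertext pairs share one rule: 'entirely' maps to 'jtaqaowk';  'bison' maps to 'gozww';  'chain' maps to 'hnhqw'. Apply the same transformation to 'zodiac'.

In entirely: e→j is +5, n→t is +6, t→a is +7, i→q is +8 — the shift increases by 1 each position. Letter i (0-indexed) is shifted by i+5, so successive shifts are 5, 6, 7, ….
Applying it to zodiac: z+5=e, o+6=u, d+7=k, i+8=q, a+9=j, c+10=m.

eukqjm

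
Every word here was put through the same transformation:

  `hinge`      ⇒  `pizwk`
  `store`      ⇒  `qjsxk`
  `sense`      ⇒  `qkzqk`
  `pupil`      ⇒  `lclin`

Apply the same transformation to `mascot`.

gmqysj

h(7)→p(15) and i(8)→i(8) fit y≡19x+12 (mod 26); the inverse of 19 mod 26 is 11. This is an affine cipher: with a=0,…,z=25, each position x becomes (19x+12) mod 26.
For mascot: m(12)→19·12+12≡6=g; a(0)→19·0+12≡12=m; s(18)→19·18+12≡16=q; c(2)→19·2+12≡24=y; o(14)→19·14+12≡18=s; t(19)→19·19+12≡9=j (all mod 26).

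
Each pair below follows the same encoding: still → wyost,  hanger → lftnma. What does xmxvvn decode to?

Each letter shifts forward by (position + 4), i.e. 4, 5, 6, … — the shift grows by one for each successive letter.
Undoing it on xmxvvn: x−4=t, m−5=h, x−6=r, v−7=o, v−8=n, n−9=e.

throne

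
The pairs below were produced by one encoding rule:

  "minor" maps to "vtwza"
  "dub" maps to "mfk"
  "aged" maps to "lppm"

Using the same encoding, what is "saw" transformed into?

The shift depends on letter class: consonant m→v is +9, but vowel i→t is +11. Vowels shift forward by 11 and consonants shift forward by 9.
For saw: s(cons)+9=b, a(vowel)+11=l, w(cons)+9=f.

blf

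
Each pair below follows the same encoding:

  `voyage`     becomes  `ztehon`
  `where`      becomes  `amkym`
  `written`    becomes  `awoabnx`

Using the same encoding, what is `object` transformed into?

sgplkc

In voyage: v→z is +4, o→t is +5, y→e is +6, a→h is +7 — the shift increases by 1 each position. The shift increases by 1 at each position, starting from +4: 4, 5, 6, ….
Applying it to object: o+4=s, b+5=g, j+6=p, e+7=l, c+8=k, t+9=c.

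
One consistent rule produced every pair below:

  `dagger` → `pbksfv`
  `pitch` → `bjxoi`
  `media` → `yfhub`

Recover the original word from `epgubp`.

social

Shifts by position in dagger: pos 0: d→p (+12), pos 1: a→b (+1), pos 2: g→k (+4), pos 3: g→s (+12), pos 4: e→f (+1), pos 5: r→v (+4) — repeating every 3. The shifts repeat in a cycle of length 3: positions 0,1,… shift by +12, +1, +4, then the pattern repeats.
Decoding epgubp: e−12=s, p−1=o, g−4=c, u−12=i, b−1=a, p−4=l.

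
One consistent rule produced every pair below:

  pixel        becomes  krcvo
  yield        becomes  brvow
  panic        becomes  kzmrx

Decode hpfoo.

skull

Each pair mirrors across the alphabet (p↔k, i↔r, x↔c): positions sum to 25. Letters are reflected about the middle of the alphabet (position → 25−position): Atbash.
Reversing it on hpfoo: h↔s, p↔k, f↔u, o↔l, o↔l.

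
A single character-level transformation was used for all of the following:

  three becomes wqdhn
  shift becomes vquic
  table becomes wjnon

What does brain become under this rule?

Shifts by position in three: pos 0: t→w (+3), pos 1: h→q (+9), pos 2: r→d (+12), pos 3: e→h (+3), pos 4: e→n (+9) — repeating every 3. It's a Vigenère-style cipher with numeric key [3,9,12]: position i shifts by key[i mod 3].
On brain: b+3=e, r+9=a, a+12=m, i+3=l, n+9=w.

eamlw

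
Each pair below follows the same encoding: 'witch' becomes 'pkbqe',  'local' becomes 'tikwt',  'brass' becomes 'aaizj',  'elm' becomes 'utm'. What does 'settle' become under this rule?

mtbbma

The word is reversed, then every letter is shifted forward by 8.
For settle: reverse → elttes; then shift: e+8=m, l+8=t, t+8=b, t+8=b, e+8=m, s+8=a.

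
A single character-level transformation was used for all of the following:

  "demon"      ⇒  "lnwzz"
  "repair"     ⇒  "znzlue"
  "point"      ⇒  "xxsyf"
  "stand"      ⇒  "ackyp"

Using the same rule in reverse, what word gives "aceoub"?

studio

In demon: d→l is +8, e→n is +9, m→w is +10, o→z is +11 — the shift increases by 1 each position. Letter i (0-indexed) is shifted by i+8, so successive shifts are 8, 9, 10, ….
Undoing it on aceoub: a−8=s, c−9=t, e−10=u, o−11=d, u−12=i, b−13=o.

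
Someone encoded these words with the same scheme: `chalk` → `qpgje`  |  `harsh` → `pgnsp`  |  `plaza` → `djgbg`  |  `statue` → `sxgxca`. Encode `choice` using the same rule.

qpyuqa

c(2)→q(16) and h(7)→p(15) fit y≡5x+6 (mod 26); the inverse of 5 mod 26 is 21. Treating letters as 0–25, the rule is x ↦ 5x + 6 (mod 26).
Applying it to choice: c(2)→5·2+6≡16=q; h(7)→5·7+6≡15=p; o(14)→5·14+6≡24=y; i(8)→5·8+6≡20=u; c(2)→5·2+6≡16=q; e(4)→5·4+6≡0=a (all mod 26).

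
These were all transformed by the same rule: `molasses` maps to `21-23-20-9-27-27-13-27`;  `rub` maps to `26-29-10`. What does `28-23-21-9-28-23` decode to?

tomato

m is letter #13 and maps to 21: an offset of 8. Letters become their 1-based position plus 8 (so a→9, b→10, …).
Decoding 28-23-21-9-28-23: 28→(28−8)÷1=20=t, 23→(23−8)÷1=15=o, 21→(21−8)÷1=13=m, 9→(9−8)÷1=1=a, 28→(28−8)÷1=20=t, 23→(23−8)÷1=15=o.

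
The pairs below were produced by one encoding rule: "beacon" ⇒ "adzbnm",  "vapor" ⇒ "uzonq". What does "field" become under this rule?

ehdkc

Every letter moves 25 places later in the alphabet, wrapping around z→a.
Applying it to field: f+25=e, i+25=h, e+25=d, l+25=k, d+25=c.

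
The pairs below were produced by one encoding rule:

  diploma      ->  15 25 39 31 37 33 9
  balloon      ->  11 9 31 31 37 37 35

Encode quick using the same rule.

41 49 25 13 29

d(#4)→15 and i(#9)→25: differences scale by 2, so n = 2·pos + 7. The formula is n = 2×(alphabet index, a=1) + 7.
Applying it to quick: q=17→41, u=21→49, i=9→25, c=3→13, k=11→29.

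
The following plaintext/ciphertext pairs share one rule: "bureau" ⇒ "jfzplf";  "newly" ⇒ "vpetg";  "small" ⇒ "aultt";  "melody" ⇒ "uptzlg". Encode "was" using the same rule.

ela

The shift depends on letter class: consonant b→j is +8, but vowel u→f is +11. Two shifts are in play — +11 for a/e/i/o/u, +8 for every other letter.
On was: w(cons)+8=e, a(vowel)+11=l, s(cons)+8=a.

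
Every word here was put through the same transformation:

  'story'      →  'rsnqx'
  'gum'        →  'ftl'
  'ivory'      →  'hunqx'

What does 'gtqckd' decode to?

Compare letters: s→r is +25, t→s is +25, o→n is +25 — a constant shift. Every letter moves 25 places later in the alphabet, wrapping around z→a.
Undoing it on gtqckd: g−25=h, t−25=u, q−25=r, c−25=d, k−25=l, d−25=e.

hurdle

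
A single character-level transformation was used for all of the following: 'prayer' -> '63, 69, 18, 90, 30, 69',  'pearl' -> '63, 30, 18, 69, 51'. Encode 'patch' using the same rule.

63, 18, 75, 24, 39

p(#16)→63 and r(#18)→69: differences scale by 3, so n = 3·pos + 15. Each letter becomes 3×(its alphabet position, a=1..z=26) + 15.
Applying it to patch: p=16→63, a=1→18, t=20→75, c=3→24, h=8→39.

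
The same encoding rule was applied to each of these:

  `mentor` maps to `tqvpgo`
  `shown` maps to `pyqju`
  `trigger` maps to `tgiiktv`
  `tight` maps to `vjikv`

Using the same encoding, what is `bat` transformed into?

vcd

Two steps: reverse the string, then apply a Caesar shift of +2.
On bat: reverse → tab; then shift: t+2=v, a+2=c, b+2=d.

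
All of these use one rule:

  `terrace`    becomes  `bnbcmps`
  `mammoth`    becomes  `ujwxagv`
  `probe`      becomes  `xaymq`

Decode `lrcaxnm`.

In terrace: t→b is +8, e→n is +9, r→b is +10, r→c is +11 — the shift increases by 1 each position. Letter i (0-indexed) is shifted by i+8, so successive shifts are 8, 9, 10, ….
Decoding lrcaxnm: l−8=d, r−9=i, c−10=s, a−11=p, x−12=l, n−13=a, m−14=y.

display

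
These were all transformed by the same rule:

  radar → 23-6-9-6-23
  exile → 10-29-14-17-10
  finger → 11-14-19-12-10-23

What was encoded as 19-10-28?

r is letter #18 and maps to 23: an offset of 5. Each letter is replaced by its alphabet position (a=1..z=26) + 5.
Reversing it on 19-10-28: 19→(19−5)÷1=14=n, 10→(10−5)÷1=5=e, 28→(28−5)÷1=23=w.

new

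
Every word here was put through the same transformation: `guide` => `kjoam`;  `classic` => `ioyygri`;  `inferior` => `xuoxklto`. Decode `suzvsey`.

symptom

The output letters match the input read backwards, each shifted +6: guide reversed is ediug. The word is reversed, then every letter is shifted forward by 6.
Reversing it on suzvsey: shift back: s−6=m, u−6=o, z−6=t, v−6=p, s−6=m, e−6=y, y−6=s → motpmys; then reverse → symptom.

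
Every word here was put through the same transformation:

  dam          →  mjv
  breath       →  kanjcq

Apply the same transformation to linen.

Compare letters: d→m is +9, a→j is +9, m→v is +9 — a constant shift. Each letter is shifted forward by 9 in the alphabet (a Caesar shift of +9).
For linen: l+9=u, i+9=r, n+9=w, e+9=n, n+9=w.

urwnw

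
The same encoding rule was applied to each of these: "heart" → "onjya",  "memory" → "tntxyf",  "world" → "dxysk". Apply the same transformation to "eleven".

The shift depends on letter class: consonant h→o is +7, but vowel e→n is +9. Two shifts are in play — +9 for a/e/i/o/u, +7 for every other letter.
Applying it to eleven: e(vowel)+9=n, l(cons)+7=s, e(vowel)+9=n, v(cons)+7=c, e(vowel)+9=n, n(cons)+7=u.

nsncnu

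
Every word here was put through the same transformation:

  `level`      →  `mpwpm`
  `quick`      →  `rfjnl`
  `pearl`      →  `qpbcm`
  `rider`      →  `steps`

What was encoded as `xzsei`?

worth

Shifts by position in level: pos 0: l→m (+1), pos 1: e→p (+11), pos 2: v→w (+1), pos 3: e→p (+11) — repeating every 2. A repeating key of period 2 is used — shifts +1, +11 over and over.
Reversing it on xzsei: x−1=w, z−11=o, s−1=r, e−11=t, i−1=h.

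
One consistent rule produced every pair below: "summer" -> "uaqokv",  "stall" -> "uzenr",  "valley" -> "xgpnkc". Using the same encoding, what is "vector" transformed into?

xkgvuv

Shifts by position in summer: pos 0: s→u (+2), pos 1: u→a (+6), pos 2: m→q (+4), pos 3: m→o (+2), pos 4: e→k (+6), pos 5: r→v (+4) — repeating every 3. It's a Vigenère-style cipher with numeric key [2,6,4]: position i shifts by key[i mod 3].
Applying it to vector: v+2=x, e+6=k, c+4=g, t+2=v, o+6=u, r+4=v.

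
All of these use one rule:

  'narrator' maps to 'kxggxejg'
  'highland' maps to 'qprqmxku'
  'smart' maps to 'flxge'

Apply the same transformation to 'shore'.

n(13)→k(10) and a(0)→x(23) fit y≡25x+23 (mod 26); the inverse of 25 mod 26 is 25. Treating letters as 0–25, the rule is x ↦ 25x + 23 (mod 26).
On shore: s(18)→25·18+23≡5=f; h(7)→25·7+23≡16=q; o(14)→25·14+23≡9=j; r(17)→25·17+23≡6=g; e(4)→25·4+23≡19=t (all mod 26).

fqjgt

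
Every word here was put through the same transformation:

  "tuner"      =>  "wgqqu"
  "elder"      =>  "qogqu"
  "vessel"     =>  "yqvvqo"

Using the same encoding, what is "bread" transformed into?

Two shifts are in play — +12 for a/e/i/o/u, +3 for every other letter.
Applying it to bread: b(cons)+3=e, r(cons)+3=u, e(vowel)+12=q, a(vowel)+12=m, d(cons)+3=g.

euqmg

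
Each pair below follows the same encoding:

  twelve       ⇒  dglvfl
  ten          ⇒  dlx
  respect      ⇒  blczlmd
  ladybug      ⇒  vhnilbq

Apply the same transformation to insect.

The shift depends on letter class: consonant t→d is +10, but vowel e→l is +7. The rule splits by letter class: vowels +7, consonants +10.
On insect: i(vowel)+7=p, n(cons)+10=x, s(cons)+10=c, e(vowel)+7=l, c(cons)+10=m, t(cons)+10=d.

pxclmd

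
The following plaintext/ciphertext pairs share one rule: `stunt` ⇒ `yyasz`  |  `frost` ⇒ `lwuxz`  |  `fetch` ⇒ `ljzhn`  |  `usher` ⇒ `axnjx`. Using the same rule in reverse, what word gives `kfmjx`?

It's a Vigenère-style cipher with numeric key [6,5]: position i shifts by key[i mod 2].
Reversing it on kfmjx: k−6=e, f−5=a, m−6=g, j−5=e, x−6=r.

eager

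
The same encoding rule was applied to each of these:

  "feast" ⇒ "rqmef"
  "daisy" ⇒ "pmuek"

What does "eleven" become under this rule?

qxqhqz

Compare letters: f→r is +12, e→q is +12, a→m is +12 — a constant shift. Every letter moves 12 places later in the alphabet, wrapping around z→a.
For eleven: e+12=q, l+12=x, e+12=q, v+12=h, e+12=q, n+12=z.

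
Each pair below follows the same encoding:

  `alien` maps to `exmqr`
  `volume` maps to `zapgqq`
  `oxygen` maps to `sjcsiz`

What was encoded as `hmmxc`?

The shifts repeat in a cycle of length 2: positions 0,1,… shift by +4, +12, then the pattern repeats.
Decoding hmmxc: h−4=d, m−12=a, m−4=i, x−12=l, c−4=y.

daily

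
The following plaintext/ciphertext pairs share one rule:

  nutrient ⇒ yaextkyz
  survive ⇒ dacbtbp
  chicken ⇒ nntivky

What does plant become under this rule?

arlte

A repeating key of period 2 is used — shifts +11, +6 over and over.
On plant: p+11=a, l+6=r, a+11=l, n+6=t, t+11=e.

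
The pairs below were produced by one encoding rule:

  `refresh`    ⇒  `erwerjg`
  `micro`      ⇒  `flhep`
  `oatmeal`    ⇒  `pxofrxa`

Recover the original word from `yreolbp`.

vertigo

Treating letters as 0–25, the rule is x ↦ 5x + 23 (mod 26).
Decoding yreolbp: y(24)→21·(24−23)≡21=v; r(17)→21·(17−23)≡4=e; e(4)→21·(4−23)≡17=r; o(14)→21·(14−23)≡19=t; l(11)→21·(11−23)≡8=i; b(1)→21·(1−23)≡6=g; p(15)→21·(15−23)≡14=o (all mod 26).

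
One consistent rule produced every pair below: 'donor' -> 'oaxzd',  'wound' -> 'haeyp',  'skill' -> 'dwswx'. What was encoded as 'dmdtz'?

It's a Vigenère-style cipher with numeric key [11,12,10]: position i shifts by key[i mod 3].
Undoing it on dmdtz: d−11=s, m−12=a, d−10=t, t−11=i, z−12=n.

satin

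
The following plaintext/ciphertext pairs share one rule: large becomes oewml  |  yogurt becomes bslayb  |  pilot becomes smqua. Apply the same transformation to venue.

Each letter shifts forward by (position + 3), i.e. 3, 4, 5, … — the shift grows by one for each successive letter.
Applying it to venue: v+3=y, e+4=i, n+5=s, u+6=a, e+7=l.

yisal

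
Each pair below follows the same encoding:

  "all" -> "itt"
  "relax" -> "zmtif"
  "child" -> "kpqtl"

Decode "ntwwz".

floor

Compare letters: a→i is +8, l→t is +8, l→t is +8 — a constant shift. Each letter is shifted forward by 8 in the alphabet (a Caesar shift of +8).
Decoding ntwwz: n−8=f, t−8=l, w−8=o, w−8=o, z−8=r.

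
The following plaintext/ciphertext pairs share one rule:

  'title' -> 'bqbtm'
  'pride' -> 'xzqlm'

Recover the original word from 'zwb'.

rot

Compare letters: t→b is +8, i→q is +8, t→b is +8 — a constant shift. It's a constant shift of +8 (ROT8).
Decoding zwb: z−8=r, w−8=o, b−8=t.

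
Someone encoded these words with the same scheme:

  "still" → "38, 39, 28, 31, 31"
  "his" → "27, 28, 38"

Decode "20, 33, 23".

and

s is letter #19 and maps to 38: an offset of 19. Each letter is replaced by its alphabet position (a=1..z=26) + 19.
Undoing it on 20, 33, 23: 20→(20−19)÷1=1=a, 33→(33−19)÷1=14=n, 23→(23−19)÷1=4=d.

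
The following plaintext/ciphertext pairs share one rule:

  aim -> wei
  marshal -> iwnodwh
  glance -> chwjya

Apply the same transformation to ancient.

Compare letters: a→w is +22, i→e is +22, m→i is +22 — a constant shift. Each letter is shifted forward by 22 in the alphabet (a Caesar shift of +22).
On ancient: a+22=w, n+22=j, c+22=y, i+22=e, e+22=a, n+22=j, t+22=p.

wjyeajp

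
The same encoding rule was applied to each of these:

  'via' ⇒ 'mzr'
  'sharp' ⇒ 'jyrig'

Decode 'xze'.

gin

Compare letters: v→m is +17, i→z is +17, a→r is +17 — a constant shift. It's a constant shift of +17 (ROT17).
Reversing it on xze: x−17=g, z−17=i, e−17=n.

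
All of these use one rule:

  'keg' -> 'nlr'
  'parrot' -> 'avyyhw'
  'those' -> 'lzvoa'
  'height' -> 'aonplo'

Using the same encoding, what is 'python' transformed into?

uvoafw

The output letters match the input read backwards, each shifted +7: keg reversed is gek. The word is reversed, then every letter is shifted forward by 7.
On python: reverse → nohtyp; then shift: n+7=u, o+7=v, h+7=o, t+7=a, y+7=f, p+7=w.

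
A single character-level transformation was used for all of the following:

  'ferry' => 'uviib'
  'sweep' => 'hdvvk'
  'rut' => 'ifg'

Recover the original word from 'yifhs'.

brush

Letters are reflected about the middle of the alphabet (position → 25−position): Atbash.
Decoding yifhs: y↔b, i↔r, f↔u, h↔s, s↔h.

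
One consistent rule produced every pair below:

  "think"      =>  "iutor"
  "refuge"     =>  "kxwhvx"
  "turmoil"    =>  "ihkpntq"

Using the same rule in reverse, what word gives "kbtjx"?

raise

Treating letters as 0–25, the rule is x ↦ 25x + 1 (mod 26).
Undoing it on kbtjx: k(10)→25·(10−1)≡17=r; b(1)→25·(1−1)≡0=a; t(19)→25·(19−1)≡8=i; j(9)→25·(9−1)≡18=s; x(23)→25·(23−1)≡4=e (all mod 26).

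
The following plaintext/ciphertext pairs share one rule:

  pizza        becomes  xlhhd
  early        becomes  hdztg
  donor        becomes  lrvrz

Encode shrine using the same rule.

apzlvh

The shift depends on letter class: consonant p→x is +8, but vowel i→l is +3. The rule splits by letter class: vowels +3, consonants +8.
For shrine: s(cons)+8=a, h(cons)+8=p, r(cons)+8=z, i(vowel)+3=l, n(cons)+8=v, e(vowel)+3=h.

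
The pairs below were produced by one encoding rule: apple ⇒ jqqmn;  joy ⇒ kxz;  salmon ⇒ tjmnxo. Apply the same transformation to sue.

The shift depends on letter class: consonant p→q is +1, but vowel a→j is +9. Vowels shift forward by 9 and consonants shift forward by 1.
For sue: s(cons)+1=t, u(vowel)+9=d, e(vowel)+9=n.

tdn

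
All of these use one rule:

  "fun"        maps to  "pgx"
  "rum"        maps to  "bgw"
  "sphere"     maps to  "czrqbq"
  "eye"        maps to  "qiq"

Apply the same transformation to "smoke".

cwauq

The shift depends on letter class: consonant f→p is +10, but vowel u→g is +12. Vowels shift forward by 12 and consonants shift forward by 10.
Applying it to smoke: s(cons)+10=c, m(cons)+10=w, o(vowel)+12=a, k(cons)+10=u, e(vowel)+12=q.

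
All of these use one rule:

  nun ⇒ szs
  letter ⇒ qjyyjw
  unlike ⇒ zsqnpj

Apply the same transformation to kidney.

Compare letters: n→s is +5, u→z is +5, n→s is +5 — a constant shift. Every letter moves 5 places later in the alphabet, wrapping around z→a.
Applying it to kidney: k+5=p, i+5=n, d+5=i, n+5=s, e+5=j, y+5=d.

pnisjd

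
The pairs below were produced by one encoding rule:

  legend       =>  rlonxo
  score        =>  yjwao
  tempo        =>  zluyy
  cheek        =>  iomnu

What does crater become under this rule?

iyicoc

Letter i (0-indexed) is shifted by i+6, so successive shifts are 6, 7, 8, ….
For crater: c+6=i, r+7=y, a+8=i, t+9=c, e+10=o, r+11=c.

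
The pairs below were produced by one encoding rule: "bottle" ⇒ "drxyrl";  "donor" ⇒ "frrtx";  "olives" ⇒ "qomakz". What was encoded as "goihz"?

elect

In bottle: b→d is +2, o→r is +3, t→x is +4, t→y is +5 — the shift increases by 1 each position. The shift increases by 1 at each position, starting from +2: 2, 3, 4, ….
Reversing it on goihz: g−2=e, o−3=l, i−4=e, h−5=c, z−6=t.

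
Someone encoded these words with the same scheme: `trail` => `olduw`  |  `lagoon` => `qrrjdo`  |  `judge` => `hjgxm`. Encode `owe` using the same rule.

hzr

The output letters match the input read backwards, each shifted +3: trail reversed is liart. Read the word backwards and shift each letter +3.
For owe: reverse → ewo; then shift: e+3=h, w+3=z, o+3=r.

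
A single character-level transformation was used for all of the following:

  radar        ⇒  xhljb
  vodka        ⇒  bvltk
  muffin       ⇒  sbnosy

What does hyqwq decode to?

bring

In radar: r→x is +6, a→h is +7, d→l is +8, a→j is +9 — the shift increases by 1 each position. Letter i (0-indexed) is shifted by i+6, so successive shifts are 6, 7, 8, ….
Reversing it on hyqwq: h−6=b, y−7=r, q−8=i, w−9=n, q−10=g.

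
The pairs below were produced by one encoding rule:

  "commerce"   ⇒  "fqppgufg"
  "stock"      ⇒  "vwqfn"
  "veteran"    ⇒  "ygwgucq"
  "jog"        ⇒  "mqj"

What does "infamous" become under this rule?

Two shifts are in play — +2 for a/e/i/o/u, +3 for every other letter.
Applying it to infamous: i(vowel)+2=k, n(cons)+3=q, f(cons)+3=i, a(vowel)+2=c, m(cons)+3=p, o(vowel)+2=q, u(vowel)+2=w, s(cons)+3=v.

kqicpqwv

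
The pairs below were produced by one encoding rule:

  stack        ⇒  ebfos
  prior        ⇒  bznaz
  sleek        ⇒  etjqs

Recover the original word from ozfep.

crash

Shifts by position in stack: pos 0: s→e (+12), pos 1: t→b (+8), pos 2: a→f (+5), pos 3: c→o (+12), pos 4: k→s (+8) — repeating every 3. A repeating key of period 3 is used — shifts +12, +8, +5 over and over.
Reversing it on ozfep: o−12=c, z−8=r, f−5=a, e−12=s, p−8=h.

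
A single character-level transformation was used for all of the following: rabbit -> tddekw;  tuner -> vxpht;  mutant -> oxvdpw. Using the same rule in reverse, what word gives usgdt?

spear

Shifts by position in rabbit: pos 0: r→t (+2), pos 1: a→d (+3), pos 2: b→d (+2), pos 3: b→e (+3) — repeating every 2. It's a Vigenère-style cipher with numeric key [2,3]: position i shifts by key[i mod 2].
Reversing it on usgdt: u−2=s, s−3=p, g−2=e, d−3=a, t−2=r.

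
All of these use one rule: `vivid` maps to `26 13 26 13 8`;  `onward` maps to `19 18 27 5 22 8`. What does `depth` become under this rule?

8 9 20 24 12

v is letter #22 and maps to 26: an offset of 4. The number is (letter's place in the alphabet, a=1) + 4.
On depth: d=4→8, e=5→9, p=16→20, t=20→24, h=8→12.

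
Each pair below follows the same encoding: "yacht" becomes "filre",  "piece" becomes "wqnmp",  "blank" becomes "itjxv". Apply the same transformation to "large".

siaqp

In yacht: y→f is +7, a→i is +8, c→l is +9, h→r is +10 — the shift increases by 1 each position. The shift increases by 1 at each position, starting from +7: 7, 8, 9, ….
Applying it to large: l+7=s, a+8=i, r+9=a, g+10=q, e+11=p.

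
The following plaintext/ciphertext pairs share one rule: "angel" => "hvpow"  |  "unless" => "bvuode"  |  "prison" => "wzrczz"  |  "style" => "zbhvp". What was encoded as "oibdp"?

haste

In angel: a→h is +7, n→v is +8, g→p is +9, e→o is +10 — the shift increases by 1 each position. Letter i (0-indexed) is shifted by i+7, so successive shifts are 7, 8, 9, ….
Decoding oibdp: o−7=h, i−8=a, b−9=s, d−10=t, p−11=e.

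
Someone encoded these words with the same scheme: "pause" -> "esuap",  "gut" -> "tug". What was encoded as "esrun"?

nurse

The output letters match the input read backwards: pause reversed is esuap. The word is simply reversed.
Reversing it on esrun: then reverse → nurse.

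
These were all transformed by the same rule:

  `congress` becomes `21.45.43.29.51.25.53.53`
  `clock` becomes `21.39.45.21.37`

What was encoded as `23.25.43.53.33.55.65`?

density

c(#3)→21 and o(#15)→45: differences scale by 2, so n = 2·pos + 15. With a=1..z=26, the number is 2·pos + 15.
Decoding 23.25.43.53.33.55.65: 23→(23−15)÷2=4=d, 25→(25−15)÷2=5=e, 43→(43−15)÷2=14=n, 53→(53−15)÷2=19=s, 33→(33−15)÷2=9=i, 55→(55−15)÷2=20=t, 65→(65−15)÷2=25=y.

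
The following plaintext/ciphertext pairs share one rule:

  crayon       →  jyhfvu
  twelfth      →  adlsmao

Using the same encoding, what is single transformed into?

zpunsl

Compare letters: c→j is +7, r→y is +7, a→h is +7 — a constant shift. Every letter moves 7 places later in the alphabet, wrapping around z→a.
On single: s+7=z, i+7=p, n+7=u, g+7=n, l+7=s, e+7=l.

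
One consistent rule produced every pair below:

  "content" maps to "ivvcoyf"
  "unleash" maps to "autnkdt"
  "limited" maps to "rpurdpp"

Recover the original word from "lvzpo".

In content: c→i is +6, o→v is +7, n→v is +8, t→c is +9 — the shift increases by 1 each position. The shift increases by 1 at each position, starting from +6: 6, 7, 8, ….
Undoing it on lvzpo: l−6=f, v−7=o, z−8=r, p−9=g, o−10=e.

forge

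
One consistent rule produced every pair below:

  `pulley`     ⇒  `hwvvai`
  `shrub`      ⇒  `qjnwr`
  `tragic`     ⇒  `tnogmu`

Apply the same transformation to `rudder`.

nwxxan

Treating letters as 0–25, the rule is x ↦ 3x + 14 (mod 26).
For rudder: r(17)→3·17+14≡13=n; u(20)→3·20+14≡22=w; d(3)→3·3+14≡23=x; d(3)→3·3+14≡23=x; e(4)→3·4+14≡0=a; r(17)→3·17+14≡13=n (all mod 26).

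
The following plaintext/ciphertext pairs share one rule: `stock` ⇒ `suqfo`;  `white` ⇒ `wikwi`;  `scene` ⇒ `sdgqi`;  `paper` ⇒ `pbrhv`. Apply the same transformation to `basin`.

bbulr

In stock: s→s is +0, t→u is +1, o→q is +2, c→f is +3 — the shift increases by 1 each position. The shift increases by 1 at each position, starting from +0: 0, 1, 2, ….
For basin: b+0=b, a+1=b, s+2=u, i+3=l, n+4=r.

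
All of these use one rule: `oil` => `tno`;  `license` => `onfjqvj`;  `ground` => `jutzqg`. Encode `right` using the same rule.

unjkw

The shift depends on letter class: consonant l→o is +3, but vowel o→t is +5. The rule splits by letter class: vowels +5, consonants +3.
Applying it to right: r(cons)+3=u, i(vowel)+5=n, g(cons)+3=j, h(cons)+3=k, t(cons)+3=w.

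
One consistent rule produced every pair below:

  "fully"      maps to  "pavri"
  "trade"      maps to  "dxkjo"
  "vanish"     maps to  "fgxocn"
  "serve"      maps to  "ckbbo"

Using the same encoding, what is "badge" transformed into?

lgnmo

Shifts by position in fully: pos 0: f→p (+10), pos 1: u→a (+6), pos 2: l→v (+10), pos 3: l→r (+6) — repeating every 2. The shifts repeat in a cycle of length 2: positions 0,1,… shift by +10, +6, then the pattern repeats.
Applying it to badge: b+10=l, a+6=g, d+10=n, g+6=m, e+10=o.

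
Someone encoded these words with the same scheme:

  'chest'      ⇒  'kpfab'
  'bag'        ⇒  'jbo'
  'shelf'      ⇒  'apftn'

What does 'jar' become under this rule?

The shift depends on letter class: consonant c→k is +8, but vowel e→f is +1. The rule splits by letter class: vowels +1, consonants +8.
On jar: j(cons)+8=r, a(vowel)+1=b, r(cons)+8=z.

rbz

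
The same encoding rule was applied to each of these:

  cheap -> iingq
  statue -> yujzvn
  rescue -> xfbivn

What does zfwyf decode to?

tense

The shifts repeat in a cycle of length 3: positions 0,1,… shift by +6, +1, +9, then the pattern repeats.
Decoding zfwyf: z−6=t, f−1=e, w−9=n, y−6=s, f−1=e.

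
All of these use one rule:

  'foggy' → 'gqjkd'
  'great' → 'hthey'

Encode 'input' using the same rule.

jpsyy

In foggy: f→g is +1, o→q is +2, g→j is +3, g→k is +4 — the shift increases by 1 each position. The shift increases by 1 at each position, starting from +1: 1, 2, 3, ….
On input: i+1=j, n+2=p, p+3=s, u+4=y, t+5=y.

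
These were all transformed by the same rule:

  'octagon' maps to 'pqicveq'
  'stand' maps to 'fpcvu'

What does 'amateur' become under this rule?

twgvcoc

The word is reversed, then every letter is shifted forward by 2.
Applying it to amateur: reverse → ruetama; then shift: r+2=t, u+2=w, e+2=g, t+2=v, a+2=c, m+2=o, a+2=c.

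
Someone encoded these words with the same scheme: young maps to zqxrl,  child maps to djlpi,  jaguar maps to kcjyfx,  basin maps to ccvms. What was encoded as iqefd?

hobby

In young: y→z is +1, o→q is +2, u→x is +3, n→r is +4 — the shift increases by 1 each position. Each letter shifts forward by (position + 1), i.e. 1, 2, 3, … — the shift grows by one for each successive letter.
Decoding iqefd: i−1=h, q−2=o, e−3=b, f−4=b, d−5=y.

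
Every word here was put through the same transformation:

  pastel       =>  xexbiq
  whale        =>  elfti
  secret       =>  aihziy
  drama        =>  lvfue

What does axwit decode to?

strap

Shifts by position in pastel: pos 0: p→x (+8), pos 1: a→e (+4), pos 2: s→x (+5), pos 3: t→b (+8), pos 4: e→i (+4), pos 5: l→q (+5) — repeating every 3. The shifts repeat in a cycle of length 3: positions 0,1,… shift by +8, +4, +5, then the pattern repeats.
Undoing it on axwit: a−8=s, x−4=t, w−5=r, i−8=a, t−4=p.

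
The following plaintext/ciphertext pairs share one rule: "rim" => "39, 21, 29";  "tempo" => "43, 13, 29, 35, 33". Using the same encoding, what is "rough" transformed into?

39, 33, 45, 17, 19

r(#18)→39 and i(#9)→21: differences scale by 2, so n = 2·pos + 3. Each letter becomes 2×(its alphabet position, a=1..z=26) + 3.
For rough: r=18→39, o=15→33, u=21→45, g=7→17, h=8→19.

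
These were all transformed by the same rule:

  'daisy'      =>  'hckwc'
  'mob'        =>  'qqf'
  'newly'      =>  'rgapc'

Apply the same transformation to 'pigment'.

tkkqgrx

The shift depends on letter class: consonant d→h is +4, but vowel a→c is +2. Vowels shift forward by 2 and consonants shift forward by 4.
On pigment: p(cons)+4=t, i(vowel)+2=k, g(cons)+4=k, m(cons)+4=q, e(vowel)+2=g, n(cons)+4=r, t(cons)+4=x.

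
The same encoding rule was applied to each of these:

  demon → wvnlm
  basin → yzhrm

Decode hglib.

story

Each pair mirrors across the alphabet (d↔w, e↔v, m↔n): positions sum to 25. This is the alphabet-reversal cipher (Atbash): a becomes z, b becomes y, etc.
Undoing it on hglib: h↔s, g↔t, l↔o, i↔r, b↔y.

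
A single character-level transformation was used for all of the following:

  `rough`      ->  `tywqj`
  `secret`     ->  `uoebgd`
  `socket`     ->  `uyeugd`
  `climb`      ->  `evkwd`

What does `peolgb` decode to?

A repeating key of period 2 is used — shifts +2, +10 over and over.
Decoding peolgb: p−2=n, e−10=u, o−2=m, l−10=b, g−2=e, b−10=r.

number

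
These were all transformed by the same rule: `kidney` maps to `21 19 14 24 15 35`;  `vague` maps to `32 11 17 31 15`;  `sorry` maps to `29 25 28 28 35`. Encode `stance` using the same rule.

k is letter #11 and maps to 21: an offset of 10. The number is (letter's place in the alphabet, a=1) + 10.
For stance: s=19→29, t=20→30, a=1→11, n=14→24, c=3→13, e=5→15.

29 30 11 24 13 15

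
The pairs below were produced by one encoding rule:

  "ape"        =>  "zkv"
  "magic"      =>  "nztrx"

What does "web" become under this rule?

Each pair mirrors across the alphabet (a↔z, p↔k, e↔v): positions sum to 25. Letters are reflected about the middle of the alphabet (position → 25−position): Atbash.
Applying it to web: w↔d, e↔v, b↔y.

dvy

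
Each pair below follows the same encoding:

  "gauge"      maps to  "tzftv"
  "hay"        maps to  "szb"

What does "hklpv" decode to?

spoke

Each pair mirrors across the alphabet (g↔t, a↔z, u↔f): positions sum to 25. This is the alphabet-reversal cipher (Atbash): a becomes z, b becomes y, etc.
Undoing it on hklpv: h↔s, k↔p, l↔o, p↔k, v↔e.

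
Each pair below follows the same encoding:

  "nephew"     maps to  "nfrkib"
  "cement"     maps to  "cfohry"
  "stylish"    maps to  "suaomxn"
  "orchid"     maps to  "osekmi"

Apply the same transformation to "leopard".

lfqsewj

In nephew: n→n is +0, e→f is +1, p→r is +2, h→k is +3 — the shift increases by 1 each position. The shift increases by 1 at each position, starting from +0: 0, 1, 2, ….
Applying it to leopard: l+0=l, e+1=f, o+2=q, p+3=s, a+4=e, r+5=w, d+6=j.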